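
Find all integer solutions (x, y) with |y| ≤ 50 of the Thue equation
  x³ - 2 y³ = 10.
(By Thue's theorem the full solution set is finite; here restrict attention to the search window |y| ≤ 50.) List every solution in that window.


The equation is x³ - 2y³ = 10. For fixed y, x³ = 2·y³ + 10, so a solution requires the RHS to be a perfect cube.
Strategy: iterate y from -50 to 50, compute RHS = 2·y³ + 10, and check whether it is a (positive or negative) perfect cube.
Check small values of y:
  y = 0: RHS = 10 is not a perfect cube.
  y = 1: RHS = 12 is not a perfect cube.
  y = -1: RHS = 8 = (2)³ ⇒ x = 2 works.
  y = 2: RHS = 26 is not a perfect cube.
  y = -2: RHS = -6 is not a perfect cube.
  y = 3: RHS = 64 = (4)³ ⇒ x = 4 works.
  y = -3: RHS = -44 is not a perfect cube.
Continuing the search up to |y| = 50 finds no further solutions beyond those listed.
Collected solutions: (2, -1), (4, 3).

Solutions (with |y| ≤ 50): (2, -1), (4, 3).


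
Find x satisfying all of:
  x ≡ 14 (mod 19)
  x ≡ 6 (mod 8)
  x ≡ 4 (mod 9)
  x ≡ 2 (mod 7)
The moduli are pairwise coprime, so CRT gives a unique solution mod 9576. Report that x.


Product of moduli M = 19 · 8 · 9 · 7 = 9576.
Merge one congruence at a time:
  Start: x ≡ 14 (mod 19).
  Combine with x ≡ 6 (mod 8); new modulus lcm = 152.
    Write x = 14 + 19·t and substitute into x ≡ 6 (mod 8): 19·t ≡ 6 − 14 = -8 (mod 8).
    Reduce coefficients mod 8: 3·t ≡ 0 (mod 8).
    The inverse of 3 mod 8 is 3 (since 3·3 = 9 = 1·8 + 1), so t ≡ 3·0 = 0 ≡ 0 (mod 8).
    Then x = 14 + 19·0 = 14, valid modulo lcm(19, 8) = 152: x ≡ 14 (mod 152).
  Combine with x ≡ 4 (mod 9); new modulus lcm = 1368.
    Write x = 14 + 152·t and substitute into x ≡ 4 (mod 9): 152·t ≡ 4 − 14 = -10 (mod 9).
    Reduce coefficients mod 9: 8·t ≡ 8 (mod 9).
    The inverse of 8 mod 9 is 8 (since 8·8 = 64 = 7·9 + 1), so t ≡ 8·8 = 64 ≡ 1 (mod 9).
    Then x = 14 + 152·1 = 166, valid modulo lcm(152, 9) = 1368: x ≡ 166 (mod 1368).
  Combine with x ≡ 2 (mod 7); new modulus lcm = 9576.
    Write x = 166 + 1368·t and substitute into x ≡ 2 (mod 7): 1368·t ≡ 2 − 166 = -164 (mod 7).
    Reduce coefficients mod 7: 3·t ≡ 4 (mod 7).
    The inverse of 3 mod 7 is 5 (since 3·5 = 15 = 2·7 + 1), so t ≡ 5·4 = 20 ≡ 6 (mod 7).
    Then x = 166 + 1368·6 = 8374, valid modulo lcm(1368, 7) = 9576: x ≡ 8374 (mod 9576).
Verify against each original: 8374 mod 19 = 14, 8374 mod 8 = 6, 8374 mod 9 = 4, 8374 mod 7 = 2.

x ≡ 8374 (mod 9576).


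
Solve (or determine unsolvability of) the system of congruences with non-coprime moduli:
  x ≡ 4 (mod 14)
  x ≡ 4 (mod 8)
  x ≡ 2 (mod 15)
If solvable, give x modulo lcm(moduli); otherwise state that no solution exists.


Moduli 14, 8, 15 are not pairwise coprime, so CRT works modulo lcm(m_i) when all pairwise compatibility conditions hold.
Pairwise compatibility: gcd(m_i, m_j) must divide a_i - a_j for every pair.
Merge one congruence at a time:
  Start: x ≡ 4 (mod 14).
  Combine with x ≡ 4 (mod 8): gcd(14, 8) = 2; 4 - 4 = 0, which IS divisible by 2, so compatible.
    Write x = 4 + 14·t and substitute into x ≡ 4 (mod 8): 14·t ≡ 4 − 4 = 0 (mod 8).
    Divide the congruence (and modulus) by g = 2: 7·t ≡ 0 (mod 4).
    Reduce coefficients mod 4: 3·t ≡ 0 (mod 4).
    The inverse of 3 mod 4 is 3 (since 3·3 = 9 = 2·4 + 1), so t ≡ 3·0 = 0 ≡ 0 (mod 4).
    Then x = 4 + 14·0 = 4, valid modulo lcm(14, 8) = 56: x ≡ 4 (mod 56).
  Combine with x ≡ 2 (mod 15): gcd(56, 15) = 1; 2 - 4 = -2, which IS divisible by 1, so compatible.
    Write x = 4 + 56·t and substitute into x ≡ 2 (mod 15): 56·t ≡ 2 − 4 = -2 (mod 15).
    Reduce coefficients mod 15: 11·t ≡ 13 (mod 15).
    The inverse of 11 mod 15 is 11 (since 11·11 = 121 = 8·15 + 1), so t ≡ 11·13 = 143 ≡ 8 (mod 15).
    Then x = 4 + 56·8 = 452, valid modulo lcm(56, 15) = 840: x ≡ 452 (mod 840).
Verify: 452 mod 14 = 4, 452 mod 8 = 4, 452 mod 15 = 2.

x ≡ 452 (mod 840).


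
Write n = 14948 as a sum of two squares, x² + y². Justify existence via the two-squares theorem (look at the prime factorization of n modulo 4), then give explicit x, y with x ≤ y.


Step 1: Factor n = 14948 = 2^2 · 37 · 101.
Step 2: Check the mod-4 condition on each prime factor: 2 = 2 (special); 37 ≡ 1 (mod 4), exponent 1; 101 ≡ 1 (mod 4), exponent 1.
All primes ≡ 3 (mod 4) appear to even exponent (or don't appear), so by the two-squares theorem n IS expressible as a sum of two squares.
Step 3: Build a representation. Group n = k² · m with k = 2 and m = 37 · 101 = 3737 (a product of primes ≡ 1 (mod 4)); a representation of m scales to one of n via (k·x)² + (k·y)² = k²(x² + y²). Each prime p ≡ 1 (mod 4) is itself a sum of two squares; find a² by testing p − a² for a perfect square:
  37: 37 − 1² = 36 = 6² ⇒ 37 = 1² + 6².
  101: 101 − 1² = 100 = 10² ⇒ 101 = 1² + 10².
  Combine using the Brahmagupta–Fibonacci identity (a² + b²)(c² + d²) = (ac − bd)² + (ad + bc)² = (ac + bd)² + (ad − bc)²:
  37 · 101 = 3737: from (1² + 6²)(1² + 10²), take (1·1 − 6·10, 1·10 + 6·1) = (1 − 60, 10 + 6) = (-59, 16); dropping signs (only squares matter) gives (59, 16); check 59² + 16² = 3481 + 256 = 3737 ✓.
  Scale by k = 2: (2·59, 2·16) = (118, 32).
Step 4: Order so x ≤ y and verify: 32² + 118² = 1024 + 13924 = 14948 = n. ✓

n = 14948 = 32² + 118² (one valid representation with x ≤ y).


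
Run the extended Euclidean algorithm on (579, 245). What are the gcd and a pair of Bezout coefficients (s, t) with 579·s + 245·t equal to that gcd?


Euclidean algorithm on (579, 245) — divide until remainder is 0:
  579 = 2 · 245 + 89
  245 = 2 · 89 + 67
  89 = 1 · 67 + 22
  67 = 3 · 22 + 1
  22 = 22 · 1 + 0
gcd(579, 245) = 1.
Track Bezout coefficients alongside the remainders: start with r₀ = 579 = a·1 + b·0 (s = 1, t = 0) and r₁ = 245 = a·0 + b·1 (s = 0, t = 1); each new remainder r_{k+1} = r_{k-1} − q_k·r_k inherits s_{k+1} = s_{k-1} − q_k·s_k, t_{k+1} = t_{k-1} − q_k·t_k, so r_k = a·s_k + b·t_k at every step:
  q = 2: r = 89, s = 1 − 2·0 = 1, t = 0 − 2·1 = -2  (check: 579·1 + 245·(-2) = 89)
  q = 2: r = 67, s = 0 − 2·1 = -2, t = 1 − 2·(-2) = 5  (check: 579·(-2) + 245·5 = 67)
  q = 1: r = 22, s = 1 − 1·(-2) = 3, t = -2 − 1·5 = -7  (check: 579·3 + 245·(-7) = 22)
  q = 3: r = 1, s = -2 − 3·3 = -11, t = 5 − 3·(-7) = 26  (check: 579·(-11) + 245·26 = 1)
The row with r = 1 (the gcd) gives the Bezout coefficients s = -11, t = 26.
Result: 579 · (-11) + 245 · (26) = 1.

gcd(579, 245) = 1; s = -11, t = 26 (check: 579·(-11) + 245·26 = 1).


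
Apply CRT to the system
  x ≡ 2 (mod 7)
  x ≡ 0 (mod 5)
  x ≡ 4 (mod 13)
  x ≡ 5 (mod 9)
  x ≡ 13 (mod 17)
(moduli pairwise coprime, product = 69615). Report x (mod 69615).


Product of moduli M = 7 · 5 · 13 · 9 · 17 = 69615.
Merge one congruence at a time:
  Start: x ≡ 2 (mod 7).
  Combine with x ≡ 0 (mod 5); new modulus lcm = 35.
    Write x = 2 + 7·t and substitute into x ≡ 0 (mod 5): 7·t ≡ 0 − 2 = -2 (mod 5).
    Reduce coefficients mod 5: 2·t ≡ 3 (mod 5).
    The inverse of 2 mod 5 is 3 (since 2·3 = 6 = 1·5 + 1), so t ≡ 3·3 = 9 ≡ 4 (mod 5).
    Then x = 2 + 7·4 = 30, valid modulo lcm(7, 5) = 35: x ≡ 30 (mod 35).
  Combine with x ≡ 4 (mod 13); new modulus lcm = 455.
    Write x = 30 + 35·t and substitute into x ≡ 4 (mod 13): 35·t ≡ 4 − 30 = -26 (mod 13).
    Reduce coefficients mod 13: 9·t ≡ 0 (mod 13).
    The inverse of 9 mod 13 is 3 (since 9·3 = 27 = 2·13 + 1), so t ≡ 3·0 = 0 ≡ 0 (mod 13).
    Then x = 30 + 35·0 = 30, valid modulo lcm(35, 13) = 455: x ≡ 30 (mod 455).
  Combine with x ≡ 5 (mod 9); new modulus lcm = 4095.
    Write x = 30 + 455·t and substitute into x ≡ 5 (mod 9): 455·t ≡ 5 − 30 = -25 (mod 9).
    Reduce coefficients mod 9: 5·t ≡ 2 (mod 9).
    The inverse of 5 mod 9 is 2 (since 5·2 = 10 = 1·9 + 1), so t ≡ 2·2 = 4 ≡ 4 (mod 9).
    Then x = 30 + 455·4 = 1850, valid modulo lcm(455, 9) = 4095: x ≡ 1850 (mod 4095).
  Combine with x ≡ 13 (mod 17); new modulus lcm = 69615.
    Write x = 1850 + 4095·t and substitute into x ≡ 13 (mod 17): 4095·t ≡ 13 − 1850 = -1837 (mod 17).
    Reduce coefficients mod 17: 15·t ≡ 16 (mod 17).
    The inverse of 15 mod 17 is 8 (since 15·8 = 120 = 7·17 + 1), so t ≡ 8·16 = 128 ≡ 9 (mod 17).
    Then x = 1850 + 4095·9 = 38705, valid modulo lcm(4095, 17) = 69615: x ≡ 38705 (mod 69615).
Verify against each original: 38705 mod 7 = 2, 38705 mod 5 = 0, 38705 mod 13 = 4, 38705 mod 9 = 5, 38705 mod 17 = 13.

x ≡ 38705 (mod 69615).


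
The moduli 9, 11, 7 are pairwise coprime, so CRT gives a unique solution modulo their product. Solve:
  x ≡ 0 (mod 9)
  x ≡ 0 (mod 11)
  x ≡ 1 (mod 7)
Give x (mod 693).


Moduli 9, 11, 7 are pairwise coprime; by CRT there is a unique solution modulo M = 9 · 11 · 7 = 693.
Solve pairwise, accumulating the modulus:
  Start with x ≡ 0 (mod 9).
  Combine with x ≡ 0 (mod 11): since gcd(9, 11) = 1, we get a unique residue mod 99.
    Write x = 0 + 9·t and substitute into x ≡ 0 (mod 11): 9·t ≡ 0 − 0 = 0 (mod 11).
    The inverse of 9 mod 11 is 5 (since 9·5 = 45 = 4·11 + 1), so t ≡ 5·0 = 0 ≡ 0 (mod 11).
    Then x = 0 + 9·0 = 0, valid modulo lcm(9, 11) = 99: x ≡ 0 (mod 99).
  Combine with x ≡ 1 (mod 7): since gcd(99, 7) = 1, we get a unique residue mod 693.
    Write x = 0 + 99·t and substitute into x ≡ 1 (mod 7): 99·t ≡ 1 − 0 = 1 (mod 7).
    Reduce coefficients mod 7: 1·t ≡ 1 (mod 7).
    So t ≡ 1 (mod 7).
    Then x = 0 + 99·1 = 99, valid modulo lcm(99, 7) = 693: x ≡ 99 (mod 693).
Verify: 99 mod 9 = 0 ✓, 99 mod 11 = 0 ✓, 99 mod 7 = 1 ✓.

x ≡ 99 (mod 693).


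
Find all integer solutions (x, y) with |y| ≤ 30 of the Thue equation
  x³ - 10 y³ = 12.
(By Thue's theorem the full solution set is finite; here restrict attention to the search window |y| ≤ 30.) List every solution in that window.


The equation is x³ - 10y³ = 12. For fixed y, x³ = 10·y³ + 12, so a solution requires the RHS to be a perfect cube.
Strategy: iterate y from -30 to 30, compute RHS = 10·y³ + 12, and check whether it is a (positive or negative) perfect cube.
Check small values of y:
  y = 0: RHS = 12 is not a perfect cube.
  y = 1: RHS = 22 is not a perfect cube.
  y = -1: RHS = 2 is not a perfect cube.
  y = 2: RHS = 92 is not a perfect cube.
  y = -2: RHS = -68 is not a perfect cube.
  y = 3: RHS = 282 is not a perfect cube.
  y = -3: RHS = -258 is not a perfect cube.
Continuing the search up to |y| = 30 finds no solutions either.
No (x, y) in the scanned range satisfies the equation.

No integer solutions with |y| ≤ 30.


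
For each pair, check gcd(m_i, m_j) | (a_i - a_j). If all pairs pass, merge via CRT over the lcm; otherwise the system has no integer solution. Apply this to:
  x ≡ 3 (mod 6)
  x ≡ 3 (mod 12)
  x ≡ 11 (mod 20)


Moduli 6, 12, 20 are not pairwise coprime, so CRT works modulo lcm(m_i) when all pairwise compatibility conditions hold.
Pairwise compatibility: gcd(m_i, m_j) must divide a_i - a_j for every pair.
Merge one congruence at a time:
  Start: x ≡ 3 (mod 6).
  Combine with x ≡ 3 (mod 12): gcd(6, 12) = 6; 3 - 3 = 0, which IS divisible by 6, so compatible.
    Write x = 3 + 6·t and substitute into x ≡ 3 (mod 12): 6·t ≡ 3 − 3 = 0 (mod 12).
    Divide the congruence (and modulus) by g = 6: 1·t ≡ 0 (mod 2).
    So t ≡ 0 (mod 2).
    Then x = 3 + 6·0 = 3, valid modulo lcm(6, 12) = 12: x ≡ 3 (mod 12).
  Combine with x ≡ 11 (mod 20): gcd(12, 20) = 4; 11 - 3 = 8, which IS divisible by 4, so compatible.
    Write x = 3 + 12·t and substitute into x ≡ 11 (mod 20): 12·t ≡ 11 − 3 = 8 (mod 20).
    Divide the congruence (and modulus) by g = 4: 3·t ≡ 2 (mod 5).
    The inverse of 3 mod 5 is 2 (since 3·2 = 6 = 1·5 + 1), so t ≡ 2·2 = 4 ≡ 4 (mod 5).
    Then x = 3 + 12·4 = 51, valid modulo lcm(12, 20) = 60: x ≡ 51 (mod 60).
Verify: 51 mod 6 = 3, 51 mod 12 = 3, 51 mod 20 = 11.

x ≡ 51 (mod 60).


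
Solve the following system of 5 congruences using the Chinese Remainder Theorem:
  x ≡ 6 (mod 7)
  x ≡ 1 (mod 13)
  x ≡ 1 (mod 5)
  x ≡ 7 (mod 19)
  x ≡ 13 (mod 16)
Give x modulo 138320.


Product of moduli M = 7 · 13 · 5 · 19 · 16 = 138320.
Merge one congruence at a time:
  Start: x ≡ 6 (mod 7).
  Combine with x ≡ 1 (mod 13); new modulus lcm = 91.
    Write x = 6 + 7·t and substitute into x ≡ 1 (mod 13): 7·t ≡ 1 − 6 = -5 (mod 13).
    Reduce coefficients mod 13: 7·t ≡ 8 (mod 13).
    The inverse of 7 mod 13 is 2 (since 7·2 = 14 = 1·13 + 1), so t ≡ 2·8 = 16 ≡ 3 (mod 13).
    Then x = 6 + 7·3 = 27, valid modulo lcm(7, 13) = 91: x ≡ 27 (mod 91).
  Combine with x ≡ 1 (mod 5); new modulus lcm = 455.
    Write x = 27 + 91·t and substitute into x ≡ 1 (mod 5): 91·t ≡ 1 − 27 = -26 (mod 5).
    Reduce coefficients mod 5: 1·t ≡ 4 (mod 5).
    So t ≡ 4 (mod 5).
    Then x = 27 + 91·4 = 391, valid modulo lcm(91, 5) = 455: x ≡ 391 (mod 455).
  Combine with x ≡ 7 (mod 19); new modulus lcm = 8645.
    Write x = 391 + 455·t and substitute into x ≡ 7 (mod 19): 455·t ≡ 7 − 391 = -384 (mod 19).
    Reduce coefficients mod 19: 18·t ≡ 15 (mod 19).
    The inverse of 18 mod 19 is 18 (since 18·18 = 324 = 17·19 + 1), so t ≡ 18·15 = 270 ≡ 4 (mod 19).
    Then x = 391 + 455·4 = 2211, valid modulo lcm(455, 19) = 8645: x ≡ 2211 (mod 8645).
  Combine with x ≡ 13 (mod 16); new modulus lcm = 138320.
    Write x = 2211 + 8645·t and substitute into x ≡ 13 (mod 16): 8645·t ≡ 13 − 2211 = -2198 (mod 16).
    Reduce coefficients mod 16: 5·t ≡ 10 (mod 16).
    The inverse of 5 mod 16 is 13 (since 5·13 = 65 = 4·16 + 1), so t ≡ 13·10 = 130 ≡ 2 (mod 16).
    Then x = 2211 + 8645·2 = 19501, valid modulo lcm(8645, 16) = 138320: x ≡ 19501 (mod 138320).
Verify against each original: 19501 mod 7 = 6, 19501 mod 13 = 1, 19501 mod 5 = 1, 19501 mod 19 = 7, 19501 mod 16 = 13.

x ≡ 19501 (mod 138320).


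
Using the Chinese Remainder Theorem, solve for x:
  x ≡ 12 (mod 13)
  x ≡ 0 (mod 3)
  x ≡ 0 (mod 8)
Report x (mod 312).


Moduli 13, 3, 8 are pairwise coprime; by CRT there is a unique solution modulo M = 13 · 3 · 8 = 312.
Solve pairwise, accumulating the modulus:
  Start with x ≡ 12 (mod 13).
  Combine with x ≡ 0 (mod 3): since gcd(13, 3) = 1, we get a unique residue mod 39.
    Write x = 12 + 13·t and substitute into x ≡ 0 (mod 3): 13·t ≡ 0 − 12 = -12 (mod 3).
    Reduce coefficients mod 3: 1·t ≡ 0 (mod 3).
    So t ≡ 0 (mod 3).
    Then x = 12 + 13·0 = 12, valid modulo lcm(13, 3) = 39: x ≡ 12 (mod 39).
  Combine with x ≡ 0 (mod 8): since gcd(39, 8) = 1, we get a unique residue mod 312.
    Write x = 12 + 39·t and substitute into x ≡ 0 (mod 8): 39·t ≡ 0 − 12 = -12 (mod 8).
    Reduce coefficients mod 8: 7·t ≡ 4 (mod 8).
    The inverse of 7 mod 8 is 7 (since 7·7 = 49 = 6·8 + 1), so t ≡ 7·4 = 28 ≡ 4 (mod 8).
    Then x = 12 + 39·4 = 168, valid modulo lcm(39, 8) = 312: x ≡ 168 (mod 312).
Verify: 168 mod 13 = 12 ✓, 168 mod 3 = 0 ✓, 168 mod 8 = 0 ✓.

x ≡ 168 (mod 312).


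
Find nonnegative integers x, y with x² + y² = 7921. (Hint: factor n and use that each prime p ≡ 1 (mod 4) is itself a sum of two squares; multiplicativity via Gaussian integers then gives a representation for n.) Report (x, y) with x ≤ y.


Step 1: Factor n = 7921 = 89^2.
Step 2: Check the mod-4 condition on each prime factor: 89 ≡ 1 (mod 4), exponent 2.
All primes ≡ 3 (mod 4) appear to even exponent (or don't appear), so by the two-squares theorem n IS expressible as a sum of two squares.
Step 3: Build a representation. Here n = 89 · 89 is a product of primes ≡ 1 (mod 4). Each prime p ≡ 1 (mod 4) is itself a sum of two squares; find a² by testing p − a² for a perfect square:
  89: 89 − 1² = 88, 89 − 2² = 85, 89 − 3² = 80, 89 − 4² = 73, 89 − 5² = 64 = 8² ⇒ 89 = 5² + 8².
  Combine using the Brahmagupta–Fibonacci identity (a² + b²)(c² + d²) = (ac − bd)² + (ad + bc)² = (ac + bd)² + (ad − bc)²:
  89 · 89 = 7921: from (5² + 8²)(5² + 8²), take (5·5 − 8·8, 5·8 + 8·5) = (25 − 64, 40 + 40) = (-39, 80); dropping signs (only squares matter) gives (39, 80); check 39² + 80² = 1521 + 6400 = 7921 ✓.
Step 4: Order so x ≤ y and verify: 39² + 80² = 1521 + 6400 = 7921 = n. ✓

n = 7921 = 39² + 80² (one valid representation with x ≤ y).


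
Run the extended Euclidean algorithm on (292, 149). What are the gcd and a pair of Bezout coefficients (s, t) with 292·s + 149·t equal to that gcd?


Euclidean algorithm on (292, 149) — divide until remainder is 0:
  292 = 1 · 149 + 143
  149 = 1 · 143 + 6
  143 = 23 · 6 + 5
  6 = 1 · 5 + 1
  5 = 5 · 1 + 0
gcd(292, 149) = 1.
Track Bezout coefficients alongside the remainders: start with r₀ = 292 = a·1 + b·0 (s = 1, t = 0) and r₁ = 149 = a·0 + b·1 (s = 0, t = 1); each new remainder r_{k+1} = r_{k-1} − q_k·r_k inherits s_{k+1} = s_{k-1} − q_k·s_k, t_{k+1} = t_{k-1} − q_k·t_k, so r_k = a·s_k + b·t_k at every step:
  q = 1: r = 143, s = 1 − 1·0 = 1, t = 0 − 1·1 = -1  (check: 292·1 + 149·(-1) = 143)
  q = 1: r = 6, s = 0 − 1·1 = -1, t = 1 − 1·(-1) = 2  (check: 292·(-1) + 149·2 = 6)
  q = 23: r = 5, s = 1 − 23·(-1) = 24, t = -1 − 23·2 = -47  (check: 292·24 + 149·(-47) = 5)
  q = 1: r = 1, s = -1 − 1·24 = -25, t = 2 − 1·(-47) = 49  (check: 292·(-25) + 149·49 = 1)
The row with r = 1 (the gcd) gives the Bezout coefficients s = -25, t = 49.
Result: 292 · (-25) + 149 · (49) = 1.

gcd(292, 149) = 1; s = -25, t = 49 (check: 292·(-25) + 149·49 = 1).


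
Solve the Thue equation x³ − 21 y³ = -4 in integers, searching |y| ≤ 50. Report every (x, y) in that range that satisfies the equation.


The equation is x³ - 21y³ = -4. For fixed y, x³ = 21·y³ − 4, so a solution requires the RHS to be a perfect cube.
Strategy: iterate y from -50 to 50, compute RHS = 21·y³ − 4, and check whether it is a (positive or negative) perfect cube.
Check small values of y:
  y = 0: RHS = -4 is not a perfect cube.
  y = 1: RHS = 17 is not a perfect cube.
  y = -1: RHS = -25 is not a perfect cube.
  y = 2: RHS = 164 is not a perfect cube.
  y = -2: RHS = -172 is not a perfect cube.
  y = 3: RHS = 563 is not a perfect cube.
  y = -3: RHS = -571 is not a perfect cube.
Continuing the search up to |y| = 50 finds no solutions either.
No (x, y) in the scanned range satisfies the equation.

No integer solutions with |y| ≤ 50.


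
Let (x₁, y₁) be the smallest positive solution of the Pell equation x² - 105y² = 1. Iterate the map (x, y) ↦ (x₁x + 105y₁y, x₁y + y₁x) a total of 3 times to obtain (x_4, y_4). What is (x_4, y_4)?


Step 1: Find the fundamental solution (x₁, y₁) of x² - 105y² = 1.
  Expand √105 as a continued fraction. a₀ = ⌊√105⌋ = 10; iterate m_{k+1} = d_k·a_k − m_k, d_{k+1} = (105 − m_{k+1}²)/d_k, a_{k+1} = ⌊(a₀ + m_{k+1})/d_{k+1}⌋ (starting m₀ = 0, d₀ = 1), with convergents p_k = a_k·p_{k-1} + p_{k-2}, q_k = a_k·q_{k-1} + q_{k-2} (p₋₁ = 1, q₋₁ = 0):
  k = 0: a₀ = 10; p₀/q₀ = 10/1; p₀² − 105·q₀² = 100 − 105 = -5.
  k = 1: m = 10, d = 5, a = ⌊(10 + 10)/5⌋ = 4; p/q = (4·10 + 1)/(4·1 + 0) = 41/4; p² − 105·q² = 1681 − 1680 = 1.
  The first convergent with p² − 105·q² = 1 gives the fundamental solution (x₁, y₁) = (41, 4).
Step 2: Apply the recurrence (x_{n+1}, y_{n+1}) = (x₁x_n + 105y₁y_n, x₁y_n + y₁x_n) repeatedly.
  From (x_1, y_1) = (41, 4): x_2 = 41·41 + 105·4·4 = 3361; y_2 = 41·4 + 4·41 = 328.
  From (x_2, y_2) = (3361, 328): x_3 = 41·3361 + 105·4·328 = 275561; y_3 = 41·328 + 4·3361 = 26892.
  From (x_3, y_3) = (275561, 26892): x_4 = 41·275561 + 105·4·26892 = 22592641; y_4 = 41·26892 + 4·275561 = 2204816.
Step 3: Verify x_4² - 105·y_4² = 510427427354881 - 510427427354880 = 1 (should be 1). ✓

(x_1, y_1) = (41, 4); (x_4, y_4) = (22592641, 2204816).


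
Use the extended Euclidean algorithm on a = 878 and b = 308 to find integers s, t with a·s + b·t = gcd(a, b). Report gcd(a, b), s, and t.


Euclidean algorithm on (878, 308) — divide until remainder is 0:
  878 = 2 · 308 + 262
  308 = 1 · 262 + 46
  262 = 5 · 46 + 32
  46 = 1 · 32 + 14
  32 = 2 · 14 + 4
  14 = 3 · 4 + 2
  4 = 2 · 2 + 0
gcd(878, 308) = 2.
Track Bezout coefficients alongside the remainders: start with r₀ = 878 = a·1 + b·0 (s = 1, t = 0) and r₁ = 308 = a·0 + b·1 (s = 0, t = 1); each new remainder r_{k+1} = r_{k-1} − q_k·r_k inherits s_{k+1} = s_{k-1} − q_k·s_k, t_{k+1} = t_{k-1} − q_k·t_k, so r_k = a·s_k + b·t_k at every step:
  q = 2: r = 262, s = 1 − 2·0 = 1, t = 0 − 2·1 = -2  (check: 878·1 + 308·(-2) = 262)
  q = 1: r = 46, s = 0 − 1·1 = -1, t = 1 − 1·(-2) = 3  (check: 878·(-1) + 308·3 = 46)
  q = 5: r = 32, s = 1 − 5·(-1) = 6, t = -2 − 5·3 = -17  (check: 878·6 + 308·(-17) = 32)
  q = 1: r = 14, s = -1 − 1·6 = -7, t = 3 − 1·(-17) = 20  (check: 878·(-7) + 308·20 = 14)
  q = 2: r = 4, s = 6 − 2·(-7) = 20, t = -17 − 2·20 = -57  (check: 878·20 + 308·(-57) = 4)
  q = 3: r = 2, s = -7 − 3·20 = -67, t = 20 − 3·(-57) = 191  (check: 878·(-67) + 308·191 = 2)
The row with r = 2 (the gcd) gives the Bezout coefficients s = -67, t = 191.
Result: 878 · (-67) + 308 · (191) = 2.

gcd(878, 308) = 2; s = -67, t = 191 (check: 878·(-67) + 308·191 = 2).


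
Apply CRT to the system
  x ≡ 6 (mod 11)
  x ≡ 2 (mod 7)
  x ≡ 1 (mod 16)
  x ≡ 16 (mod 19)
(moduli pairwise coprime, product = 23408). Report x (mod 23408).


Product of moduli M = 11 · 7 · 16 · 19 = 23408.
Merge one congruence at a time:
  Start: x ≡ 6 (mod 11).
  Combine with x ≡ 2 (mod 7); new modulus lcm = 77.
    Write x = 6 + 11·t and substitute into x ≡ 2 (mod 7): 11·t ≡ 2 − 6 = -4 (mod 7).
    Reduce coefficients mod 7: 4·t ≡ 3 (mod 7).
    The inverse of 4 mod 7 is 2 (since 4·2 = 8 = 1·7 + 1), so t ≡ 2·3 = 6 ≡ 6 (mod 7).
    Then x = 6 + 11·6 = 72, valid modulo lcm(11, 7) = 77: x ≡ 72 (mod 77).
  Combine with x ≡ 1 (mod 16); new modulus lcm = 1232.
    Write x = 72 + 77·t and substitute into x ≡ 1 (mod 16): 77·t ≡ 1 − 72 = -71 (mod 16).
    Reduce coefficients mod 16: 13·t ≡ 9 (mod 16).
    The inverse of 13 mod 16 is 5 (since 13·5 = 65 = 4·16 + 1), so t ≡ 5·9 = 45 ≡ 13 (mod 16).
    Then x = 72 + 77·13 = 1073, valid modulo lcm(77, 16) = 1232: x ≡ 1073 (mod 1232).
  Combine with x ≡ 16 (mod 19); new modulus lcm = 23408.
    Write x = 1073 + 1232·t and substitute into x ≡ 16 (mod 19): 1232·t ≡ 16 − 1073 = -1057 (mod 19).
    Reduce coefficients mod 19: 16·t ≡ 7 (mod 19).
    The inverse of 16 mod 19 is 6 (since 16·6 = 96 = 5·19 + 1), so t ≡ 6·7 = 42 ≡ 4 (mod 19).
    Then x = 1073 + 1232·4 = 6001, valid modulo lcm(1232, 19) = 23408: x ≡ 6001 (mod 23408).
Verify against each original: 6001 mod 11 = 6, 6001 mod 7 = 2, 6001 mod 16 = 1, 6001 mod 19 = 16.

x ≡ 6001 (mod 23408).


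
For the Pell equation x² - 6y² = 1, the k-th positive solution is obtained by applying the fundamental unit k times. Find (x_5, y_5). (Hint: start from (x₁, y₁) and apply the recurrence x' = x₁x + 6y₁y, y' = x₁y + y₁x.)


Step 1: Find the fundamental solution (x₁, y₁) of x² - 6y² = 1.
  Expand √6 as a continued fraction. a₀ = ⌊√6⌋ = 2; iterate m_{k+1} = d_k·a_k − m_k, d_{k+1} = (6 − m_{k+1}²)/d_k, a_{k+1} = ⌊(a₀ + m_{k+1})/d_{k+1}⌋ (starting m₀ = 0, d₀ = 1), with convergents p_k = a_k·p_{k-1} + p_{k-2}, q_k = a_k·q_{k-1} + q_{k-2} (p₋₁ = 1, q₋₁ = 0):
  k = 0: a₀ = 2; p₀/q₀ = 2/1; p₀² − 6·q₀² = 4 − 6 = -2.
  k = 1: m = 2, d = 2, a = ⌊(2 + 2)/2⌋ = 2; p/q = (2·2 + 1)/(2·1 + 0) = 5/2; p² − 6·q² = 25 − 24 = 1.
  The first convergent with p² − 6·q² = 1 gives the fundamental solution (x₁, y₁) = (5, 2).
Step 2: Apply the recurrence (x_{n+1}, y_{n+1}) = (x₁x_n + 6y₁y_n, x₁y_n + y₁x_n) repeatedly.
  From (x_1, y_1) = (5, 2): x_2 = 5·5 + 6·2·2 = 49; y_2 = 5·2 + 2·5 = 20.
  From (x_2, y_2) = (49, 20): x_3 = 5·49 + 6·2·20 = 485; y_3 = 5·20 + 2·49 = 198.
  From (x_3, y_3) = (485, 198): x_4 = 5·485 + 6·2·198 = 4801; y_4 = 5·198 + 2·485 = 1960.
  From (x_4, y_4) = (4801, 1960): x_5 = 5·4801 + 6·2·1960 = 47525; y_5 = 5·1960 + 2·4801 = 19402.
Step 3: Verify x_5² - 6·y_5² = 2258625625 - 2258625624 = 1 (should be 1). ✓

(x_1, y_1) = (5, 2); (x_5, y_5) = (47525, 19402).


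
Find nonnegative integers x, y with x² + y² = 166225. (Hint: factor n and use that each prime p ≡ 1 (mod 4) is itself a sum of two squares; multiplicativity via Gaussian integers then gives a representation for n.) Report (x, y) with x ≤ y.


Step 1: Factor n = 166225 = 5^2 · 61 · 109.
Step 2: Check the mod-4 condition on each prime factor: 5 ≡ 1 (mod 4), exponent 2; 61 ≡ 1 (mod 4), exponent 1; 109 ≡ 1 (mod 4), exponent 1.
All primes ≡ 3 (mod 4) appear to even exponent (or don't appear), so by the two-squares theorem n IS expressible as a sum of two squares.
Step 3: Build a representation. Group n = k² · m with k = 5 and m = 61 · 109 = 6649 (a product of primes ≡ 1 (mod 4)); a representation of m scales to one of n via (k·x)² + (k·y)² = k²(x² + y²). Each prime p ≡ 1 (mod 4) is itself a sum of two squares; find a² by testing p − a² for a perfect square:
  61: 61 − 1² = 60, 61 − 2² = 57, 61 − 3² = 52, 61 − 4² = 45, 61 − 5² = 36 = 6² ⇒ 61 = 5² + 6².
  109: 109 − 1² = 108, 109 − 2² = 105, 109 − 3² = 100 = 10² ⇒ 109 = 3² + 10².
  Combine using the Brahmagupta–Fibonacci identity (a² + b²)(c² + d²) = (ac − bd)² + (ad + bc)² = (ac + bd)² + (ad − bc)²:
  61 · 109 = 6649: from (5² + 6²)(3² + 10²), take (5·3 − 6·10, 5·10 + 6·3) = (15 − 60, 50 + 18) = (-45, 68); dropping signs (only squares matter) gives (45, 68); check 45² + 68² = 2025 + 4624 = 6649 ✓.
  Scale by k = 5: (5·45, 5·68) = (225, 340).
Step 4: Order so x ≤ y and verify: 225² + 340² = 50625 + 115600 = 166225 = n. ✓

n = 166225 = 225² + 340² (one valid representation with x ≤ y).


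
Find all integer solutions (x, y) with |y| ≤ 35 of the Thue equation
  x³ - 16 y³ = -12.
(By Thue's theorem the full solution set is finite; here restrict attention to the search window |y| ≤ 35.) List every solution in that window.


The equation is x³ - 16y³ = -12. For fixed y, x³ = 16·y³ − 12, so a solution requires the RHS to be a perfect cube.
Strategy: iterate y from -35 to 35, compute RHS = 16·y³ − 12, and check whether it is a (positive or negative) perfect cube.
Check small values of y:
  y = 0: RHS = -12 is not a perfect cube.
  y = 1: RHS = 4 is not a perfect cube.
  y = -1: RHS = -28 is not a perfect cube.
  y = 2: RHS = 116 is not a perfect cube.
  y = -2: RHS = -140 is not a perfect cube.
  y = 3: RHS = 420 is not a perfect cube.
  y = -3: RHS = -444 is not a perfect cube.
Continuing the search up to |y| = 35 finds no solutions either.
No (x, y) in the scanned range satisfies the equation.

No integer solutions with |y| ≤ 35.


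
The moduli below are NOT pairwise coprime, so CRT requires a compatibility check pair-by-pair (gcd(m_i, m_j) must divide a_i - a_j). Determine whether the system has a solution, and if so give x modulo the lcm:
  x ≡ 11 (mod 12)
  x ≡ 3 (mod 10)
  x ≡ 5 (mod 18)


Moduli 12, 10, 18 are not pairwise coprime, so CRT works modulo lcm(m_i) when all pairwise compatibility conditions hold.
Pairwise compatibility: gcd(m_i, m_j) must divide a_i - a_j for every pair.
Merge one congruence at a time:
  Start: x ≡ 11 (mod 12).
  Combine with x ≡ 3 (mod 10): gcd(12, 10) = 2; 3 - 11 = -8, which IS divisible by 2, so compatible.
    Write x = 11 + 12·t and substitute into x ≡ 3 (mod 10): 12·t ≡ 3 − 11 = -8 (mod 10).
    Divide the congruence (and modulus) by g = 2: 6·t ≡ -4 (mod 5).
    Reduce coefficients mod 5: 1·t ≡ 1 (mod 5).
    So t ≡ 1 (mod 5).
    Then x = 11 + 12·1 = 23, valid modulo lcm(12, 10) = 60: x ≡ 23 (mod 60).
  Combine with x ≡ 5 (mod 18): gcd(60, 18) = 6; 5 - 23 = -18, which IS divisible by 6, so compatible.
    Write x = 23 + 60·t and substitute into x ≡ 5 (mod 18): 60·t ≡ 5 − 23 = -18 (mod 18).
    Divide the congruence (and modulus) by g = 6: 10·t ≡ -3 (mod 3).
    Reduce coefficients mod 3: 1·t ≡ 0 (mod 3).
    So t ≡ 0 (mod 3).
    Then x = 23 + 60·0 = 23, valid modulo lcm(60, 18) = 180: x ≡ 23 (mod 180).
Verify: 23 mod 12 = 11, 23 mod 10 = 3, 23 mod 18 = 5.

x ≡ 23 (mod 180).


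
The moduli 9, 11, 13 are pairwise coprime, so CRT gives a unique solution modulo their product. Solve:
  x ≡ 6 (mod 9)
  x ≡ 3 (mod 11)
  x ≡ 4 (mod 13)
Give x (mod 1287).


Moduli 9, 11, 13 are pairwise coprime; by CRT there is a unique solution modulo M = 9 · 11 · 13 = 1287.
Solve pairwise, accumulating the modulus:
  Start with x ≡ 6 (mod 9).
  Combine with x ≡ 3 (mod 11): since gcd(9, 11) = 1, we get a unique residue mod 99.
    Write x = 6 + 9·t and substitute into x ≡ 3 (mod 11): 9·t ≡ 3 − 6 = -3 (mod 11).
    Reduce coefficients mod 11: 9·t ≡ 8 (mod 11).
    The inverse of 9 mod 11 is 5 (since 9·5 = 45 = 4·11 + 1), so t ≡ 5·8 = 40 ≡ 7 (mod 11).
    Then x = 6 + 9·7 = 69, valid modulo lcm(9, 11) = 99: x ≡ 69 (mod 99).
  Combine with x ≡ 4 (mod 13): since gcd(99, 13) = 1, we get a unique residue mod 1287.
    Write x = 69 + 99·t and substitute into x ≡ 4 (mod 13): 99·t ≡ 4 − 69 = -65 (mod 13).
    Reduce coefficients mod 13: 8·t ≡ 0 (mod 13).
    The inverse of 8 mod 13 is 5 (since 8·5 = 40 = 3·13 + 1), so t ≡ 5·0 = 0 ≡ 0 (mod 13).
    Then x = 69 + 99·0 = 69, valid modulo lcm(99, 13) = 1287: x ≡ 69 (mod 1287).
Verify: 69 mod 9 = 6 ✓, 69 mod 11 = 3 ✓, 69 mod 13 = 4 ✓.

x ≡ 69 (mod 1287).


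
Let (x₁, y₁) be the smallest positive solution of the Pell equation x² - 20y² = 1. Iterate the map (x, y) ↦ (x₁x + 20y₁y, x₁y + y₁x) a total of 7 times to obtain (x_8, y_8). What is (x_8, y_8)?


Step 1: Find the fundamental solution (x₁, y₁) of x² - 20y² = 1.
  Expand √20 as a continued fraction. a₀ = ⌊√20⌋ = 4; iterate m_{k+1} = d_k·a_k − m_k, d_{k+1} = (20 − m_{k+1}²)/d_k, a_{k+1} = ⌊(a₀ + m_{k+1})/d_{k+1}⌋ (starting m₀ = 0, d₀ = 1), with convergents p_k = a_k·p_{k-1} + p_{k-2}, q_k = a_k·q_{k-1} + q_{k-2} (p₋₁ = 1, q₋₁ = 0):
  k = 0: a₀ = 4; p₀/q₀ = 4/1; p₀² − 20·q₀² = 16 − 20 = -4.
  k = 1: m = 4, d = 4, a = ⌊(4 + 4)/4⌋ = 2; p/q = (2·4 + 1)/(2·1 + 0) = 9/2; p² − 20·q² = 81 − 80 = 1.
  The first convergent with p² − 20·q² = 1 gives the fundamental solution (x₁, y₁) = (9, 2).
Step 2: Apply the recurrence (x_{n+1}, y_{n+1}) = (x₁x_n + 20y₁y_n, x₁y_n + y₁x_n) repeatedly.
  From (x_1, y_1) = (9, 2): x_2 = 9·9 + 20·2·2 = 161; y_2 = 9·2 + 2·9 = 36.
  From (x_2, y_2) = (161, 36): x_3 = 9·161 + 20·2·36 = 2889; y_3 = 9·36 + 2·161 = 646.
  From (x_3, y_3) = (2889, 646): x_4 = 9·2889 + 20·2·646 = 51841; y_4 = 9·646 + 2·2889 = 11592.
  From (x_4, y_4) = (51841, 11592): x_5 = 9·51841 + 20·2·11592 = 930249; y_5 = 9·11592 + 2·51841 = 208010.
  From (x_5, y_5) = (930249, 208010): x_6 = 9·930249 + 20·2·208010 = 16692641; y_6 = 9·208010 + 2·930249 = 3732588.
  From (x_6, y_6) = (16692641, 3732588): x_7 = 9·16692641 + 20·2·3732588 = 299537289; y_7 = 9·3732588 + 2·16692641 = 66978574.
  From (x_7, y_7) = (299537289, 66978574): x_8 = 9·299537289 + 20·2·66978574 = 5374978561; y_8 = 9·66978574 + 2·299537289 = 1201881744.
Step 3: Verify x_8² - 20·y_8² = 28890394531209630721 - 28890394531209630720 = 1 (should be 1). ✓

(x_1, y_1) = (9, 2); (x_8, y_8) = (5374978561, 1201881744).


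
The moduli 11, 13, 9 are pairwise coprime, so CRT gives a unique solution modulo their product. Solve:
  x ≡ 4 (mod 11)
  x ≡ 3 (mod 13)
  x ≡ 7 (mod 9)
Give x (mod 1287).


Moduli 11, 13, 9 are pairwise coprime; by CRT there is a unique solution modulo M = 11 · 13 · 9 = 1287.
Solve pairwise, accumulating the modulus:
  Start with x ≡ 4 (mod 11).
  Combine with x ≡ 3 (mod 13): since gcd(11, 13) = 1, we get a unique residue mod 143.
    Write x = 4 + 11·t and substitute into x ≡ 3 (mod 13): 11·t ≡ 3 − 4 = -1 (mod 13).
    Reduce coefficients mod 13: 11·t ≡ 12 (mod 13).
    The inverse of 11 mod 13 is 6 (since 11·6 = 66 = 5·13 + 1), so t ≡ 6·12 = 72 ≡ 7 (mod 13).
    Then x = 4 + 11·7 = 81, valid modulo lcm(11, 13) = 143: x ≡ 81 (mod 143).
  Combine with x ≡ 7 (mod 9): since gcd(143, 9) = 1, we get a unique residue mod 1287.
    Write x = 81 + 143·t and substitute into x ≡ 7 (mod 9): 143·t ≡ 7 − 81 = -74 (mod 9).
    Reduce coefficients mod 9: 8·t ≡ 7 (mod 9).
    The inverse of 8 mod 9 is 8 (since 8·8 = 64 = 7·9 + 1), so t ≡ 8·7 = 56 ≡ 2 (mod 9).
    Then x = 81 + 143·2 = 367, valid modulo lcm(143, 9) = 1287: x ≡ 367 (mod 1287).
Verify: 367 mod 11 = 4 ✓, 367 mod 13 = 3 ✓, 367 mod 9 = 7 ✓.

x ≡ 367 (mod 1287).


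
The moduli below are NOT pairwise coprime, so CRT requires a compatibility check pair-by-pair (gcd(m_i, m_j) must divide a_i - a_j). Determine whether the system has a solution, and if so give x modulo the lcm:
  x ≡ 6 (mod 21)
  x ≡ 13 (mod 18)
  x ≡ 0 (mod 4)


Moduli 21, 18, 4 are not pairwise coprime, so CRT works modulo lcm(m_i) when all pairwise compatibility conditions hold.
Pairwise compatibility: gcd(m_i, m_j) must divide a_i - a_j for every pair.
Merge one congruence at a time:
  Start: x ≡ 6 (mod 21).
  Combine with x ≡ 13 (mod 18): gcd(21, 18) = 3, and 13 - 6 = 7 is NOT divisible by 3.
    ⇒ system is inconsistent (no integer solution).

No solution (the system is inconsistent).


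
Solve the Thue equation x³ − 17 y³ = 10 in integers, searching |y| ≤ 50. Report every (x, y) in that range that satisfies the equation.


The equation is x³ - 17y³ = 10. For fixed y, x³ = 17·y³ + 10, so a solution requires the RHS to be a perfect cube.
Strategy: iterate y from -50 to 50, compute RHS = 17·y³ + 10, and check whether it is a (positive or negative) perfect cube.
Check small values of y:
  y = 0: RHS = 10 is not a perfect cube.
  y = 1: RHS = 27 = (3)³ ⇒ x = 3 works.
  y = -1: RHS = -7 is not a perfect cube.
  y = 2: RHS = 146 is not a perfect cube.
  y = -2: RHS = -126 is not a perfect cube.
  y = 3: RHS = 469 is not a perfect cube.
  y = -3: RHS = -449 is not a perfect cube.
Continuing the search up to |y| = 50 finds no further solutions beyond those listed.
Collected solutions: (3, 1).

Solutions (with |y| ≤ 50): (3, 1).


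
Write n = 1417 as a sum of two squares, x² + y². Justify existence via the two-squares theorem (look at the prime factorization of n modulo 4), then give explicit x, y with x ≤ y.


Step 1: Factor n = 1417 = 13 · 109.
Step 2: Check the mod-4 condition on each prime factor: 13 ≡ 1 (mod 4), exponent 1; 109 ≡ 1 (mod 4), exponent 1.
All primes ≡ 3 (mod 4) appear to even exponent (or don't appear), so by the two-squares theorem n IS expressible as a sum of two squares.
Step 3: Build a representation. Here n = 13 · 109 is a product of primes ≡ 1 (mod 4). Each prime p ≡ 1 (mod 4) is itself a sum of two squares; find a² by testing p − a² for a perfect square:
  13: 13 − 1² = 12, 13 − 2² = 9 = 3² ⇒ 13 = 2² + 3².
  109: 109 − 1² = 108, 109 − 2² = 105, 109 − 3² = 100 = 10² ⇒ 109 = 3² + 10².
  Combine using the Brahmagupta–Fibonacci identity (a² + b²)(c² + d²) = (ac − bd)² + (ad + bc)² = (ac + bd)² + (ad − bc)²:
  13 · 109 = 1417: from (2² + 3²)(3² + 10²), take (2·3 − 3·10, 2·10 + 3·3) = (6 − 30, 20 + 9) = (-24, 29); dropping signs (only squares matter) gives (24, 29); check 24² + 29² = 576 + 841 = 1417 ✓.
Step 4: Order so x ≤ y and verify: 24² + 29² = 576 + 841 = 1417 = n. ✓

n = 1417 = 24² + 29² (one valid representation with x ≤ y).


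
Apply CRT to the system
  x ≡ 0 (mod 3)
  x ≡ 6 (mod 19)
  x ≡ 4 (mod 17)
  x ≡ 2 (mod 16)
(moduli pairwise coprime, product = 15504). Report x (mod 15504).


Product of moduli M = 3 · 19 · 17 · 16 = 15504.
Merge one congruence at a time:
  Start: x ≡ 0 (mod 3).
  Combine with x ≡ 6 (mod 19); new modulus lcm = 57.
    Write x = 0 + 3·t and substitute into x ≡ 6 (mod 19): 3·t ≡ 6 − 0 = 6 (mod 19).
    The inverse of 3 mod 19 is 13 (since 3·13 = 39 = 2·19 + 1), so t ≡ 13·6 = 78 ≡ 2 (mod 19).
    Then x = 0 + 3·2 = 6, valid modulo lcm(3, 19) = 57: x ≡ 6 (mod 57).
  Combine with x ≡ 4 (mod 17); new modulus lcm = 969.
    Write x = 6 + 57·t and substitute into x ≡ 4 (mod 17): 57·t ≡ 4 − 6 = -2 (mod 17).
    Reduce coefficients mod 17: 6·t ≡ 15 (mod 17).
    The inverse of 6 mod 17 is 3 (since 6·3 = 18 = 1·17 + 1), so t ≡ 3·15 = 45 ≡ 11 (mod 17).
    Then x = 6 + 57·11 = 633, valid modulo lcm(57, 17) = 969: x ≡ 633 (mod 969).
  Combine with x ≡ 2 (mod 16); new modulus lcm = 15504.
    Write x = 633 + 969·t and substitute into x ≡ 2 (mod 16): 969·t ≡ 2 − 633 = -631 (mod 16).
    Reduce coefficients mod 16: 9·t ≡ 9 (mod 16).
    The inverse of 9 mod 16 is 9 (since 9·9 = 81 = 5·16 + 1), so t ≡ 9·9 = 81 ≡ 1 (mod 16).
    Then x = 633 + 969·1 = 1602, valid modulo lcm(969, 16) = 15504: x ≡ 1602 (mod 15504).
Verify against each original: 1602 mod 3 = 0, 1602 mod 19 = 6, 1602 mod 17 = 4, 1602 mod 16 = 2.

x ≡ 1602 (mod 15504).


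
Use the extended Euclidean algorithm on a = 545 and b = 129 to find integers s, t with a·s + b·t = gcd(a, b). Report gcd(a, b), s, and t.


Euclidean algorithm on (545, 129) — divide until remainder is 0:
  545 = 4 · 129 + 29
  129 = 4 · 29 + 13
  29 = 2 · 13 + 3
  13 = 4 · 3 + 1
  3 = 3 · 1 + 0
gcd(545, 129) = 1.
Track Bezout coefficients alongside the remainders: start with r₀ = 545 = a·1 + b·0 (s = 1, t = 0) and r₁ = 129 = a·0 + b·1 (s = 0, t = 1); each new remainder r_{k+1} = r_{k-1} − q_k·r_k inherits s_{k+1} = s_{k-1} − q_k·s_k, t_{k+1} = t_{k-1} − q_k·t_k, so r_k = a·s_k + b·t_k at every step:
  q = 4: r = 29, s = 1 − 4·0 = 1, t = 0 − 4·1 = -4  (check: 545·1 + 129·(-4) = 29)
  q = 4: r = 13, s = 0 − 4·1 = -4, t = 1 − 4·(-4) = 17  (check: 545·(-4) + 129·17 = 13)
  q = 2: r = 3, s = 1 − 2·(-4) = 9, t = -4 − 2·17 = -38  (check: 545·9 + 129·(-38) = 3)
  q = 4: r = 1, s = -4 − 4·9 = -40, t = 17 − 4·(-38) = 169  (check: 545·(-40) + 129·169 = 1)
The row with r = 1 (the gcd) gives the Bezout coefficients s = -40, t = 169.
Result: 545 · (-40) + 129 · (169) = 1.

gcd(545, 129) = 1; s = -40, t = 169 (check: 545·(-40) + 129·169 = 1).


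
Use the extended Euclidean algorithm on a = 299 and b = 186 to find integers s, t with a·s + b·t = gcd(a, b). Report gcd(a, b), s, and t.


Euclidean algorithm on (299, 186) — divide until remainder is 0:
  299 = 1 · 186 + 113
  186 = 1 · 113 + 73
  113 = 1 · 73 + 40
  73 = 1 · 40 + 33
  40 = 1 · 33 + 7
  33 = 4 · 7 + 5
  7 = 1 · 5 + 2
  5 = 2 · 2 + 1
  2 = 2 · 1 + 0
gcd(299, 186) = 1.
Track Bezout coefficients alongside the remainders: start with r₀ = 299 = a·1 + b·0 (s = 1, t = 0) and r₁ = 186 = a·0 + b·1 (s = 0, t = 1); each new remainder r_{k+1} = r_{k-1} − q_k·r_k inherits s_{k+1} = s_{k-1} − q_k·s_k, t_{k+1} = t_{k-1} − q_k·t_k, so r_k = a·s_k + b·t_k at every step:
  q = 1: r = 113, s = 1 − 1·0 = 1, t = 0 − 1·1 = -1  (check: 299·1 + 186·(-1) = 113)
  q = 1: r = 73, s = 0 − 1·1 = -1, t = 1 − 1·(-1) = 2  (check: 299·(-1) + 186·2 = 73)
  q = 1: r = 40, s = 1 − 1·(-1) = 2, t = -1 − 1·2 = -3  (check: 299·2 + 186·(-3) = 40)
  q = 1: r = 33, s = -1 − 1·2 = -3, t = 2 − 1·(-3) = 5  (check: 299·(-3) + 186·5 = 33)
  q = 1: r = 7, s = 2 − 1·(-3) = 5, t = -3 − 1·5 = -8  (check: 299·5 + 186·(-8) = 7)
  q = 4: r = 5, s = -3 − 4·5 = -23, t = 5 − 4·(-8) = 37  (check: 299·(-23) + 186·37 = 5)
  q = 1: r = 2, s = 5 − 1·(-23) = 28, t = -8 − 1·37 = -45  (check: 299·28 + 186·(-45) = 2)
  q = 2: r = 1, s = -23 − 2·28 = -79, t = 37 − 2·(-45) = 127  (check: 299·(-79) + 186·127 = 1)
The row with r = 1 (the gcd) gives the Bezout coefficients s = -79, t = 127.
Result: 299 · (-79) + 186 · (127) = 1.

gcd(299, 186) = 1; s = -79, t = 127 (check: 299·(-79) + 186·127 = 1).
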